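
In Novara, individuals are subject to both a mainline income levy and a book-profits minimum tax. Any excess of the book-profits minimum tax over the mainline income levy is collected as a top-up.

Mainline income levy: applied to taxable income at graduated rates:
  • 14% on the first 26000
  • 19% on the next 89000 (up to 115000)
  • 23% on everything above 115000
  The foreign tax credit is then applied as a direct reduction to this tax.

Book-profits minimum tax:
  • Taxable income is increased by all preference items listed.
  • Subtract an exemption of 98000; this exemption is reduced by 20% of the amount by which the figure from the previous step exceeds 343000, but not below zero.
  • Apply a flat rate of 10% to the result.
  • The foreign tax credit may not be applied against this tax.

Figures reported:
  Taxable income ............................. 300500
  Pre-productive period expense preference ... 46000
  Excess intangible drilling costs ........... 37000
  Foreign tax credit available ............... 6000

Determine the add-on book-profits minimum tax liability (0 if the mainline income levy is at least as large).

0

Book-profits minimum tax:
  Adjusted income: 300500 + 46000 + 37000 = 383500
  Exemption: 98000 − 20% × (383500 − 343000) = 98000 − 8100 = 89900
  Base: 383500 − 89900 = 293600
  293600 × 10% = 29360

Mainline income levy:
  26000 × 14% = 3640
  89000 × 19% = 16910
  185500 × 23% = 42665
  → 63215
  Less foreign tax credit 6000 → 57215

29360 ≤ 57215, so no add-on is due.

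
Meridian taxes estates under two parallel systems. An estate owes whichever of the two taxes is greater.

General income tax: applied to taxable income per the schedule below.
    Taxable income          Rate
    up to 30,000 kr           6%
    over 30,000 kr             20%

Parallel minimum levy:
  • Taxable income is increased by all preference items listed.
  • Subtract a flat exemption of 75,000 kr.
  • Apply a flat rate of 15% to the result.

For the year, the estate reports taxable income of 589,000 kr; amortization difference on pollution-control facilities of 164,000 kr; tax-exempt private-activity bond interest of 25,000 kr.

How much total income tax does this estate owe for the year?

113,600 kr

Parallel minimum levy:
  Adjusted income: 589,000 kr + 164,000 kr + 25,000 kr = 778,000 kr
  Less exemption 75,000 kr → base 703,000 kr
  703,000 kr × 15% = 105,450 kr

General income tax:
  30,000 kr × 6% = 1,800 kr
  559,000 kr × 20% = 111,800 kr
  → 113,600 kr

113,600 kr > 105,450 kr, so the general income tax governs.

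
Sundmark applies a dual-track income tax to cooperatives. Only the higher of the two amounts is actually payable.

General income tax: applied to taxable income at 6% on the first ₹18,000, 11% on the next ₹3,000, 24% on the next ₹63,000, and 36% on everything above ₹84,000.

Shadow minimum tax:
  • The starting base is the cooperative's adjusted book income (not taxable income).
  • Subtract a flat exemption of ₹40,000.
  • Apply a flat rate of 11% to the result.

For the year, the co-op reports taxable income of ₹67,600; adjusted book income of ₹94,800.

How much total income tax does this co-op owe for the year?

₹12,594

General income tax:
  ₹18,000 × 6% = ₹1,080
  ₹3,000 × 11% = ₹330
  ₹46,600 × 24% = ₹11,184
  → ₹12,594

Shadow minimum tax:
  Base (adjusted book income): ₹94,800
  Less exemption ₹40,000 → base ₹54,800
  ₹54,800 × 11% = ₹6,028

₹12,594 > ₹6,028, so the general income tax governs.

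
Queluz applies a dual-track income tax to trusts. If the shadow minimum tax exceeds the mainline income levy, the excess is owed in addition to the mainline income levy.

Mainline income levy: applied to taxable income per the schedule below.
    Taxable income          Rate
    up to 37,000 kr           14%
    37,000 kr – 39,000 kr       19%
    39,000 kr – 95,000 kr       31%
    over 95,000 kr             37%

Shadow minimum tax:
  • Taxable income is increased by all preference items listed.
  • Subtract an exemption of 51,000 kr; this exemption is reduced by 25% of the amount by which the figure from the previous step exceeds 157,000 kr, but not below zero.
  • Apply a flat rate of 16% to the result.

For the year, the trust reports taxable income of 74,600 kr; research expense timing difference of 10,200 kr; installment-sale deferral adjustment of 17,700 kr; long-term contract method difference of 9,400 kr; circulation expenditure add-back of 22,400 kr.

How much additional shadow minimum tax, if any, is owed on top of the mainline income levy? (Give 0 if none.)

Mainline income levy:
  37,000 kr × 14% = 5,180 kr
  2,000 kr × 19% = 380 kr
  35,600 kr × 31% = 11,036 kr
  → 16,596 kr

Shadow minimum tax:
  Adjusted income: 74,600 kr + 10,200 kr + 17,700 kr + 9,400 kr + 22,400 kr = 134,300 kr
  Exemption: 134,300 kr ≤ 157,000 kr, so full 51,000 kr applies
  Base: 134,300 kr − 51,000 kr = 83,300 kr
  83,300 kr × 16% = 13,328 kr

13,328 kr ≤ 16,596 kr, so no add-on is due.

0 kr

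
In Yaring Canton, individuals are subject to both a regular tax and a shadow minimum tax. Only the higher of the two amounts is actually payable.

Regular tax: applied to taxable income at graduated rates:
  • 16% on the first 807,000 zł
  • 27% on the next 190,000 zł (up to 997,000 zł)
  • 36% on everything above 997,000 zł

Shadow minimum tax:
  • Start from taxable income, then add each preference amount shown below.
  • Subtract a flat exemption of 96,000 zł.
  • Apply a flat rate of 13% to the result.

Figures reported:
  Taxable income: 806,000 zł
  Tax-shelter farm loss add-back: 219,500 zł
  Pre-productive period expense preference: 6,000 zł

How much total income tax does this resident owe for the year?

128,960 zł

Shadow minimum tax:
  Adjusted income: 806,000 zł + 219,500 zł + 6,000 zł = 1,031,500 zł
  Less exemption 96,000 zł → base 935,500 zł
  935,500 zł × 13% = 121,615 zł

Regular tax:
  806,000 zł × 16% = 128,960 zł

128,960 zł > 121,615 zł, so the regular tax governs.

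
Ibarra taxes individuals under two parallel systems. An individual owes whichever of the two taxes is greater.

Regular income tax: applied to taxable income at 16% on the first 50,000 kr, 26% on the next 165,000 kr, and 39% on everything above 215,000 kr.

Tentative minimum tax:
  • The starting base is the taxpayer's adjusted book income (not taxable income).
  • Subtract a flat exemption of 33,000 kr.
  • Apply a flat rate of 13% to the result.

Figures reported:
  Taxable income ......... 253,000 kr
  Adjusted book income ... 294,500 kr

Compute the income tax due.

Regular income tax:
  50,000 kr × 16% = 8,000 kr
  165,000 kr × 26% = 42,900 kr
  38,000 kr × 39% = 14,820 kr
  → 65,720 kr

Tentative minimum tax:
  Base (adjusted book income): 294,500 kr
  Less exemption 33,000 kr → base 261,500 kr
  261,500 kr × 13% = 33,995 kr

65,720 kr > 33,995 kr, so the regular income tax governs.

65,720 kr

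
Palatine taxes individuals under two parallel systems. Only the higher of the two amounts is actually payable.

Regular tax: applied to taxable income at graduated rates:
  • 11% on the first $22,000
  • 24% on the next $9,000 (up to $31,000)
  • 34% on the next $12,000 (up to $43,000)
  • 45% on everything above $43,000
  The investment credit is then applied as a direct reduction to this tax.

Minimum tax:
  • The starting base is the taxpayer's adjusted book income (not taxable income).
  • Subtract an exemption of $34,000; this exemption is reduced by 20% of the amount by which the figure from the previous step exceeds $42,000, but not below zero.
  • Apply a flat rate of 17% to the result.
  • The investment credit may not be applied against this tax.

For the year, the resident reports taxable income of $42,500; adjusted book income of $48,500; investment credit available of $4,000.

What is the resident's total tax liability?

$4,490

Regular tax:
  $22,000 × 11% = $2,420
  $9,000 × 24% = $2,160
  $11,500 × 34% = $3,910
  → $8,490
  Less investment credit $4,000 → $4,490

Minimum tax:
  Base (adjusted book income): $48,500
  Exemption: $34,000 − 20% × ($48,500 − $42,000) = $34,000 − $1,300 = $32,700
  Base: $48,500 − $32,700 = $15,800
  $15,800 × 17% = $2,686

$4,490 > $2,686, so the regular tax governs.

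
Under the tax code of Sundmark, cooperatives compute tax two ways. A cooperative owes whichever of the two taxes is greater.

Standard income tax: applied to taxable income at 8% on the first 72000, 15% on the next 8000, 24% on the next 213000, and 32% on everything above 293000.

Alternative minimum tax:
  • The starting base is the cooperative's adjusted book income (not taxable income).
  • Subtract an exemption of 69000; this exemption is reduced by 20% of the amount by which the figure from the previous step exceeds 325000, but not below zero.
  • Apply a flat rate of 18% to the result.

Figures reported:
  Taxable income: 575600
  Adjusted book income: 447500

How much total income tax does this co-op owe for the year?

Alternative minimum tax:
  Base (adjusted book income): 447500
  Exemption: 69000 − 20% × (447500 − 325000) = 69000 − 24500 = 44500
  Base: 447500 − 44500 = 403000
  403000 × 18% = 72540

Standard income tax:
  72000 × 8% = 5760
  8000 × 15% = 1200
  213000 × 24% = 51120
  282600 × 32% = 90432
  → 148512

148512 > 72540, so the standard income tax governs.

148512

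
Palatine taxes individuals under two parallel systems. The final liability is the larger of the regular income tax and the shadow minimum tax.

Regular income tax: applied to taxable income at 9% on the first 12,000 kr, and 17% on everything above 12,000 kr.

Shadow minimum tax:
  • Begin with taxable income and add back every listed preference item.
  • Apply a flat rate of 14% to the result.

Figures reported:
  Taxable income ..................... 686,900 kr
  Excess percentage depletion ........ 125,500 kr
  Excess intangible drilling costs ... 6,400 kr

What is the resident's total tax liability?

Regular income tax:
  12,000 kr × 9% = 1,080 kr
  674,900 kr × 17% = 114,733 kr
  → 115,813 kr

Shadow minimum tax:
  Adjusted income: 686,900 kr + 125,500 kr + 6,400 kr = 818,800 kr
  818,800 kr × 14% = 114,632 kr

115,813 kr > 114,632 kr, so the regular income tax governs.

115,813 kr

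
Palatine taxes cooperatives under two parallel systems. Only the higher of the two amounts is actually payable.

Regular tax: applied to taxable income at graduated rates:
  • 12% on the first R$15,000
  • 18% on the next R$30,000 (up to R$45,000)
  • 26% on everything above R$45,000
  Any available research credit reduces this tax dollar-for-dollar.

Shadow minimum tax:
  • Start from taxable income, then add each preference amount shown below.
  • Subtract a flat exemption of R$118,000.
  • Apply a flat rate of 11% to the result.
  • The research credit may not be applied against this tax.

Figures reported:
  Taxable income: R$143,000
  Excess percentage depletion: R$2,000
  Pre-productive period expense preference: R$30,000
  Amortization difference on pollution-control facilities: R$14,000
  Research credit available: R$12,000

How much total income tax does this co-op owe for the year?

Regular tax:
  R$15,000 × 12% = R$1,800
  R$30,000 × 18% = R$5,400
  R$98,000 × 26% = R$25,480
  → R$32,680
  Less research credit R$12,000 → R$20,680

Shadow minimum tax:
  Adjusted income: R$143,000 + R$2,000 + R$30,000 + R$14,000 = R$189,000
  Less exemption R$118,000 → base R$71,000
  R$71,000 × 11% = R$7,810

R$20,680 > R$7,810, so the regular tax governs.

R$20,680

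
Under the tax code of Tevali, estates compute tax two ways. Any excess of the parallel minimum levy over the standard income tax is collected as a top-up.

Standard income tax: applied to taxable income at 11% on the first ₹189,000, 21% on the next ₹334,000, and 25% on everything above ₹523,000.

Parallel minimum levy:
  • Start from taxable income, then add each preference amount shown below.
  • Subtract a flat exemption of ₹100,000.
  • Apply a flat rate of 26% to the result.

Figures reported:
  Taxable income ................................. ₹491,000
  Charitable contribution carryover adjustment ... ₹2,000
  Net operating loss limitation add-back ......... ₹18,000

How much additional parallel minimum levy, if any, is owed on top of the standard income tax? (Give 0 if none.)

Parallel minimum levy:
  Adjusted income: ₹491,000 + ₹2,000 + ₹18,000 = ₹511,000
  Less exemption ₹100,000 → base ₹411,000
  ₹411,000 × 26% = ₹106,860

Standard income tax:
  ₹189,000 × 11% = ₹20,790
  ₹302,000 × 21% = ₹63,420
  → ₹84,210

Excess of parallel minimum levy over standard income tax: ₹106,860 − ₹84,210 = ₹22,650.

₹22,650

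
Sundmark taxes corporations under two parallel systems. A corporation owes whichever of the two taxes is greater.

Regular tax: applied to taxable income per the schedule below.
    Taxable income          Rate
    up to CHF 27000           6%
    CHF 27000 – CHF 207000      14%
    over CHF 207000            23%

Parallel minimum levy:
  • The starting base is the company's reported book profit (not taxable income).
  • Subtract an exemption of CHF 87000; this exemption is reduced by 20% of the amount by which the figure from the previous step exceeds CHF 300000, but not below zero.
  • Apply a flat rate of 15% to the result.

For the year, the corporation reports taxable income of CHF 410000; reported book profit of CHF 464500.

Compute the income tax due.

Regular tax:
  CHF 27000 × 6% = CHF 1620
  CHF 180000 × 14% = CHF 25200
  CHF 203000 × 23% = CHF 46690
  → CHF 73510

Parallel minimum levy:
  Base (reported book profit): CHF 464500
  Exemption: CHF 87000 − 20% × (CHF 464500 − CHF 300000) = CHF 87000 − CHF 32900 = CHF 54100
  Base: CHF 464500 − CHF 54100 = CHF 410400
  CHF 410400 × 15% = CHF 61560

CHF 73510 > CHF 61560, so the regular tax governs.

CHF 73510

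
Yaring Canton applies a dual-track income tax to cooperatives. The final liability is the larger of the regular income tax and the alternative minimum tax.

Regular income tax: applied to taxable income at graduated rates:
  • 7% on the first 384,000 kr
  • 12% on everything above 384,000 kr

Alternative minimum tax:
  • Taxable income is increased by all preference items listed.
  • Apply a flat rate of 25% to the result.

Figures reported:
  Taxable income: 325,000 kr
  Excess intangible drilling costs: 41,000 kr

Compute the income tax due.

Regular income tax:
  325,000 kr × 7% = 22,750 kr

Alternative minimum tax:
  Adjusted income: 325,000 kr + 41,000 kr = 366,000 kr
  366,000 kr × 25% = 91,500 kr

91,500 kr > 22,750 kr, so the alternative minimum tax is the binding amount.

91,500 kr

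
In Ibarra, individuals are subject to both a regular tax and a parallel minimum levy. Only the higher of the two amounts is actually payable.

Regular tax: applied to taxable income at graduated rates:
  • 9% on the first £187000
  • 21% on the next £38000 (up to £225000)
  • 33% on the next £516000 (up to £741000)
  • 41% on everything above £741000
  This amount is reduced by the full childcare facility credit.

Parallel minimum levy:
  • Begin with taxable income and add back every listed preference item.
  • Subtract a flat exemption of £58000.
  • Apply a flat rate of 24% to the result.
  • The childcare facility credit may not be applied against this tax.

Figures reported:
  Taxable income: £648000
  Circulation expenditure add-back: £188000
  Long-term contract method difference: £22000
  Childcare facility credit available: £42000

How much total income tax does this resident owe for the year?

£192000

Regular tax:
  £187000 × 9% = £16830
  £38000 × 21% = £7980
  £423000 × 33% = £139590
  → £164400
  Less childcare facility credit £42000 → £122400

Parallel minimum levy:
  Adjusted income: £648000 + £188000 + £22000 = £858000
  Less exemption £58000 → base £800000
  £800000 × 24% = £192000

£192000 > £122400, so the parallel minimum levy is the binding amount.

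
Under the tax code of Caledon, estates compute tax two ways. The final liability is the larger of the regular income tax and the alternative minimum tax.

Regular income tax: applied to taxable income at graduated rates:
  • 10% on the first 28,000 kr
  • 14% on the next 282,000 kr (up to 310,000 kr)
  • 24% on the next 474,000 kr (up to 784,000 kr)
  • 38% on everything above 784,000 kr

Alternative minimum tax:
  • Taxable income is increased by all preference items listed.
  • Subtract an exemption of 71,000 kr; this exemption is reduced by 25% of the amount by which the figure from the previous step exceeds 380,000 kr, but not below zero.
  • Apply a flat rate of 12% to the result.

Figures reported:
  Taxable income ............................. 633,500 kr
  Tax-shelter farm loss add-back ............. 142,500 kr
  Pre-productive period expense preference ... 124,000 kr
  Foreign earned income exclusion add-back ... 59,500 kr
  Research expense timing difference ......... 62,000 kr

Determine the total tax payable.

Regular income tax:
  28,000 kr × 10% = 2,800 kr
  282,000 kr × 14% = 39,480 kr
  323,500 kr × 24% = 77,640 kr
  → 119,920 kr

Alternative minimum tax:
  Adjusted income: 633,500 kr + 142,500 kr + 124,000 kr + 59,500 kr + 62,000 kr = 1,021,500 kr
  Exemption: 25% × (1,021,500 kr − 380,000 kr) = 160,375 kr ≥ 71,000 kr, so the exemption is fully phased out
  Base: 1,021,500 kr − 0 kr = 1,021,500 kr
  1,021,500 kr × 12% = 122,580 kr

122,580 kr > 119,920 kr, so the alternative minimum tax is the binding amount.

122,580 kr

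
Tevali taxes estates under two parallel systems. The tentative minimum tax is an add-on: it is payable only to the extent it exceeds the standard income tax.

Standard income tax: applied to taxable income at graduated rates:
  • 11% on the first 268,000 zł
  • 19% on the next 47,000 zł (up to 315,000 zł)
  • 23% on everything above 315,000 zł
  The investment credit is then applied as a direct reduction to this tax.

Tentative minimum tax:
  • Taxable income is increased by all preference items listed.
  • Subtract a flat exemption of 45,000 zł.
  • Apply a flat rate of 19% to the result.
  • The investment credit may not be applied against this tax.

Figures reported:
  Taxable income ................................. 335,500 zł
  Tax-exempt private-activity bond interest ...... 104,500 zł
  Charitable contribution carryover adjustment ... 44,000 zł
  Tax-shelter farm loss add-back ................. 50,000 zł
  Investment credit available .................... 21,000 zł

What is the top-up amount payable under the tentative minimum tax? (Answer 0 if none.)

Standard income tax:
  268,000 zł × 11% = 29,480 zł
  47,000 zł × 19% = 8,930 zł
  20,500 zł × 23% = 4,715 zł
  → 43,125 zł
  Less investment credit 21,000 zł → 22,125 zł

Tentative minimum tax:
  Adjusted income: 335,500 zł + 104,500 zł + 44,000 zł + 50,000 zł = 534,000 zł
  Less exemption 45,000 zł → base 489,000 zł
  489,000 zł × 19% = 92,910 zł

Excess of tentative minimum tax over standard income tax: 92,910 zł − 22,125 zł = 70,785 zł.

70,785 zł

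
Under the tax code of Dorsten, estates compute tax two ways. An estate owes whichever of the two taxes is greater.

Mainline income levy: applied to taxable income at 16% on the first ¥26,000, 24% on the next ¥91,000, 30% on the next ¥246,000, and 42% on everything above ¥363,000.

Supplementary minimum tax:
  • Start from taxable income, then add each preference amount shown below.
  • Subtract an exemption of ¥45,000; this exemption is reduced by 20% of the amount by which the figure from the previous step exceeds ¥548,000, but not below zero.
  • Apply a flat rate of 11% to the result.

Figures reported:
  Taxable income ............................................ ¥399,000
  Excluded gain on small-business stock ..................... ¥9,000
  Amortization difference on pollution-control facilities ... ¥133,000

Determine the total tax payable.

¥114,920

Mainline income levy:
  ¥26,000 × 16% = ¥4,160
  ¥91,000 × 24% = ¥21,840
  ¥246,000 × 30% = ¥73,800
  ¥36,000 × 42% = ¥15,120
  → ¥114,920

Supplementary minimum tax:
  Adjusted income: ¥399,000 + ¥9,000 + ¥133,000 = ¥541,000
  Exemption: ¥541,000 ≤ ¥548,000, so full ¥45,000 applies
  Base: ¥541,000 − ¥45,000 = ¥496,000
  ¥496,000 × 11% = ¥54,560

¥114,920 > ¥54,560, so the mainline income levy governs.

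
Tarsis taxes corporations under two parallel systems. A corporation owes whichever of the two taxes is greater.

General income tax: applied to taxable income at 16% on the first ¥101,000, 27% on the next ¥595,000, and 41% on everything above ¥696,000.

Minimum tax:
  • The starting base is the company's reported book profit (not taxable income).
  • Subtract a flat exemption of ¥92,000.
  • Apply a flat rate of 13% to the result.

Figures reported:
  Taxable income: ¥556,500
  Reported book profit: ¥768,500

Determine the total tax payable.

¥139,145

General income tax:
  ¥101,000 × 16% = ¥16,160
  ¥455,500 × 27% = ¥122,985
  → ¥139,145

Minimum tax:
  Base (reported book profit): ¥768,500
  Less exemption ¥92,000 → base ¥676,500
  ¥676,500 × 13% = ¥87,945

¥139,145 > ¥87,945, so the general income tax governs.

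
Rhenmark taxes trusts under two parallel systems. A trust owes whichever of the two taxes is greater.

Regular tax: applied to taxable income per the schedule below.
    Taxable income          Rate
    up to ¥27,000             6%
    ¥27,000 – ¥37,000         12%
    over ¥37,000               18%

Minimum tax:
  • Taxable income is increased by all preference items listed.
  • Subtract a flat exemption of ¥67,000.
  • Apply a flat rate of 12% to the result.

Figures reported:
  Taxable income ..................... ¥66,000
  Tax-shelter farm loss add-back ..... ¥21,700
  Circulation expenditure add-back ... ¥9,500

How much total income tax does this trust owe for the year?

¥8,040

Regular tax:
  ¥27,000 × 6% = ¥1,620
  ¥10,000 × 12% = ¥1,200
  ¥29,000 × 18% = ¥5,220
  → ¥8,040

Minimum tax:
  Adjusted income: ¥66,000 + ¥21,700 + ¥9,500 = ¥97,200
  Less exemption ¥67,000 → base ¥30,200
  ¥30,200 × 12% = ¥3,624

¥8,040 > ¥3,624, so the regular tax governs.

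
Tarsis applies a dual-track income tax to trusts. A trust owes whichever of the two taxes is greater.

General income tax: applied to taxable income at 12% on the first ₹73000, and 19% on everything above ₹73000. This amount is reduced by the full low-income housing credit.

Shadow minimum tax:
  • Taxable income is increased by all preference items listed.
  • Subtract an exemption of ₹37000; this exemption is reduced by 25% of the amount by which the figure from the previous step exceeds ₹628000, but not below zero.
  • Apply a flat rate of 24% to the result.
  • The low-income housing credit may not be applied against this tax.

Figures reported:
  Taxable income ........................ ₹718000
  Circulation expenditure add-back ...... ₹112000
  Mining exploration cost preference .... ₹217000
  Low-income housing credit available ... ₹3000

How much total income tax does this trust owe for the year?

Shadow minimum tax:
  Adjusted income: ₹718000 + ₹112000 + ₹217000 = ₹1047000
  Exemption: 25% × (₹1047000 − ₹628000) = ₹104750 ≥ ₹37000, so the exemption is fully phased out
  Base: ₹1047000 − ₹0 = ₹1047000
  ₹1047000 × 24% = ₹251280

General income tax:
  ₹73000 × 12% = ₹8760
  ₹645000 × 19% = ₹122550
  → ₹131310
  Less low-income housing credit ₹3000 → ₹128310

₹251280 > ₹128310, so the shadow minimum tax is the binding amount.

₹251280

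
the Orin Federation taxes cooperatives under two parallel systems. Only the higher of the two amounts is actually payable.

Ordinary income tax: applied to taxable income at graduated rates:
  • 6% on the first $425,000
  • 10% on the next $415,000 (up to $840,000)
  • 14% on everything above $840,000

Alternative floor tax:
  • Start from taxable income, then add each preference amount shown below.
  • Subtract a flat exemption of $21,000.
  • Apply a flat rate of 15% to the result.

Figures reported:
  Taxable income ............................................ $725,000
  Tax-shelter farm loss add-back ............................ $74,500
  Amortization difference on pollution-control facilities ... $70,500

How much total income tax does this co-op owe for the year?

Ordinary income tax:
  $425,000 × 6% = $25,500
  $300,000 × 10% = $30,000
  → $55,500

Alternative floor tax:
  Adjusted income: $725,000 + $74,500 + $70,500 = $870,000
  Less exemption $21,000 → base $849,000
  $849,000 × 15% = $127,350

$127,350 > $55,500, so the alternative floor tax is the binding amount.

$127,350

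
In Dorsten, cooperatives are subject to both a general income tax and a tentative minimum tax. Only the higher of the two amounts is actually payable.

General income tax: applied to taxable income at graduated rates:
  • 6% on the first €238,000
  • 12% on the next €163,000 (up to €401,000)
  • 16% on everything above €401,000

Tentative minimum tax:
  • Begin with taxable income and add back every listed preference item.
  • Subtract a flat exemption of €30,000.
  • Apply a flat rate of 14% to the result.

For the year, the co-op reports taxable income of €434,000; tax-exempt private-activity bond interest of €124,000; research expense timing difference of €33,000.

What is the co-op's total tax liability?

€78,540

General income tax:
  €238,000 × 6% = €14,280
  €163,000 × 12% = €19,560
  €33,000 × 16% = €5,280
  → €39,120

Tentative minimum tax:
  Adjusted income: €434,000 + €124,000 + €33,000 = €591,000
  Less exemption €30,000 → base €561,000
  €561,000 × 14% = €78,540

€78,540 > €39,120, so the tentative minimum tax is the binding amount.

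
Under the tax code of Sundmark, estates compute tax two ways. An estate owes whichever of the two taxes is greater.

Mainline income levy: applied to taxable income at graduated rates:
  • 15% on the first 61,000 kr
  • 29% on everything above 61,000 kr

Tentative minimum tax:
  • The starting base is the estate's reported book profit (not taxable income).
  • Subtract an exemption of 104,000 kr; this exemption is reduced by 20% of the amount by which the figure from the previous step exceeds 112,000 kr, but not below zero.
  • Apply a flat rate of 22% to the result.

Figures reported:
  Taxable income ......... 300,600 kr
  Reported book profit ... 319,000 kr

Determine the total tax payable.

Tentative minimum tax:
  Base (reported book profit): 319,000 kr
  Exemption: 104,000 kr − 20% × (319,000 kr − 112,000 kr) = 104,000 kr − 41,400 kr = 62,600 kr
  Base: 319,000 kr − 62,600 kr = 256,400 kr
  256,400 kr × 22% = 56,408 kr

Mainline income levy:
  61,000 kr × 15% = 9,150 kr
  239,600 kr × 29% = 69,484 kr
  → 78,634 kr

78,634 kr > 56,408 kr, so the mainline income levy governs.

78,634 kr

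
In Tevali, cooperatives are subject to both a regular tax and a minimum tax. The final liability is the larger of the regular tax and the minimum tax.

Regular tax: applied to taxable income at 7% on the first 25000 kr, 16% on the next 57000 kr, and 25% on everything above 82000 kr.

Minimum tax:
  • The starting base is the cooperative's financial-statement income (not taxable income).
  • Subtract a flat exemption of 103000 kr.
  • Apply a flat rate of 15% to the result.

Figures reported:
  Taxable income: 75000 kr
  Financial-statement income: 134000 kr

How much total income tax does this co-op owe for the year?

9750 kr

Minimum tax:
  Base (financial-statement income): 134000 kr
  Less exemption 103000 kr → base 31000 kr
  31000 kr × 15% = 4650 kr

Regular tax:
  25000 kr × 7% = 1750 kr
  50000 kr × 16% = 8000 kr
  → 9750 kr

9750 kr > 4650 kr, so the regular tax governs.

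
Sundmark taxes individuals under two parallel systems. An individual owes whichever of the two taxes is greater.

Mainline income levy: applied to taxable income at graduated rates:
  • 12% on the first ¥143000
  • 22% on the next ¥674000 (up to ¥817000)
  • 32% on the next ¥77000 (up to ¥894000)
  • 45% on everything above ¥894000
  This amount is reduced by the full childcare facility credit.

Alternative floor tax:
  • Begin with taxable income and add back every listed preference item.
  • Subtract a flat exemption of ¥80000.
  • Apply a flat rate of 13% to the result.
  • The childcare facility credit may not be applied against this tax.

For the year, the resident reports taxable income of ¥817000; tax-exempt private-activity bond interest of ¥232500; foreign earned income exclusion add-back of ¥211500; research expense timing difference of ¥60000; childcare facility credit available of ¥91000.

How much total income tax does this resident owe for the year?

¥161330

Mainline income levy:
  ¥143000 × 12% = ¥17160
  ¥674000 × 22% = ¥148280
  → ¥165440
  Less childcare facility credit ¥91000 → ¥74440

Alternative floor tax:
  Adjusted income: ¥817000 + ¥232500 + ¥211500 + ¥60000 = ¥1321000
  Less exemption ¥80000 → base ¥1241000
  ¥1241000 × 13% = ¥161330

¥161330 > ¥74440, so the alternative floor tax is the binding amount.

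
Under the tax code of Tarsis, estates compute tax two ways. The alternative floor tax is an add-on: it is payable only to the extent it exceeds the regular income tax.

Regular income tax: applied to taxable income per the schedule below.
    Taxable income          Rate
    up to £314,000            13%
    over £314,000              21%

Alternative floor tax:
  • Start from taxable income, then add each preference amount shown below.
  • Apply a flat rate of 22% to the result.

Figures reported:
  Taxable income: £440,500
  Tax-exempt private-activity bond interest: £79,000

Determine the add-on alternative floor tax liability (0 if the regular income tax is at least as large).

£46,905

Regular income tax:
  £314,000 × 13% = £40,820
  £126,500 × 21% = £26,565
  → £67,385

Alternative floor tax:
  Adjusted income: £440,500 + £79,000 = £519,500
  £519,500 × 22% = £114,290

Excess of alternative floor tax over regular income tax: £114,290 − £67,385 = £46,905.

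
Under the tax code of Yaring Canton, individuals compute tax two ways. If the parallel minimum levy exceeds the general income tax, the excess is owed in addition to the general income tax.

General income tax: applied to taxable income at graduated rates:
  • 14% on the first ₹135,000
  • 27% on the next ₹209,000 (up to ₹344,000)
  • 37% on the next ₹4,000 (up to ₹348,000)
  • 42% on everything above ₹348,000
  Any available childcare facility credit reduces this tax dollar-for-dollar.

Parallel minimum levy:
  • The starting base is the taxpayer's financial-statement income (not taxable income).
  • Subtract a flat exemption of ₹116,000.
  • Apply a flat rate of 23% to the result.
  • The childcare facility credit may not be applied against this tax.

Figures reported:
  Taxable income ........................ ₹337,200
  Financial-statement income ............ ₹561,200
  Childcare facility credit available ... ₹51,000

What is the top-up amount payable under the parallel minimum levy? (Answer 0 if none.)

General income tax:
  ₹135,000 × 14% = ₹18,900
  ₹202,200 × 27% = ₹54,594
  → ₹73,494
  Less childcare facility credit ₹51,000 → ₹22,494

Parallel minimum levy:
  Base (financial-statement income): ₹561,200
  Less exemption ₹116,000 → base ₹445,200
  ₹445,200 × 23% = ₹102,396

Excess of parallel minimum levy over general income tax: ₹102,396 − ₹22,494 = ₹79,902.

₹79,902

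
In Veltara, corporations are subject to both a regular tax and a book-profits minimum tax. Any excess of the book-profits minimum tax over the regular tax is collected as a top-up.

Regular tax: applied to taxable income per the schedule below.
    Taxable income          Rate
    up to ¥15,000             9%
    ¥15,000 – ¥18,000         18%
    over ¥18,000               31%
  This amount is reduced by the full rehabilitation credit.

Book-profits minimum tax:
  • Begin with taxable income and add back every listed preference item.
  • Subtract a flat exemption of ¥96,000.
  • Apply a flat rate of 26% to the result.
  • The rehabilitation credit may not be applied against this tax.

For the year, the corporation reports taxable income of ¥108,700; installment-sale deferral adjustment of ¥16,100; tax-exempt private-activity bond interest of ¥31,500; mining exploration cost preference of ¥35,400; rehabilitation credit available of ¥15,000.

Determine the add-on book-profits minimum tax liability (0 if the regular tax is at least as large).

¥9,875

Book-profits minimum tax:
  Adjusted income: ¥108,700 + ¥16,100 + ¥31,500 + ¥35,400 = ¥191,700
  Less exemption ¥96,000 → base ¥95,700
  ¥95,700 × 26% = ¥24,882

Regular tax:
  ¥15,000 × 9% = ¥1,350
  ¥3,000 × 18% = ¥540
  ¥90,700 × 31% = ¥28,117
  → ¥30,007
  Less rehabilitation credit ¥15,000 → ¥15,007

Excess of book-profits minimum tax over regular tax: ¥24,882 − ¥15,007 = ¥9,875.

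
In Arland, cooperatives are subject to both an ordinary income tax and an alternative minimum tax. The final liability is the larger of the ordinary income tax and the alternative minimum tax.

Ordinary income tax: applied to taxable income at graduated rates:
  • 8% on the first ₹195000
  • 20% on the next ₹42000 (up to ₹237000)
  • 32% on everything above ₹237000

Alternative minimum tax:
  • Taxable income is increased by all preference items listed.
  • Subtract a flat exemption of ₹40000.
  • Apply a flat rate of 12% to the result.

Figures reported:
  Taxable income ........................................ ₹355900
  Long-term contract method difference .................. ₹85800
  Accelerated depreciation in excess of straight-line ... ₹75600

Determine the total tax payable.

Alternative minimum tax:
  Adjusted income: ₹355900 + ₹85800 + ₹75600 = ₹517300
  Less exemption ₹40000 → base ₹477300
  ₹477300 × 12% = ₹57276

Ordinary income tax:
  ₹195000 × 8% = ₹15600
  ₹42000 × 20% = ₹8400
  ₹118900 × 32% = ₹38048
  → ₹62048

₹62048 > ₹57276, so the ordinary income tax governs.

₹62048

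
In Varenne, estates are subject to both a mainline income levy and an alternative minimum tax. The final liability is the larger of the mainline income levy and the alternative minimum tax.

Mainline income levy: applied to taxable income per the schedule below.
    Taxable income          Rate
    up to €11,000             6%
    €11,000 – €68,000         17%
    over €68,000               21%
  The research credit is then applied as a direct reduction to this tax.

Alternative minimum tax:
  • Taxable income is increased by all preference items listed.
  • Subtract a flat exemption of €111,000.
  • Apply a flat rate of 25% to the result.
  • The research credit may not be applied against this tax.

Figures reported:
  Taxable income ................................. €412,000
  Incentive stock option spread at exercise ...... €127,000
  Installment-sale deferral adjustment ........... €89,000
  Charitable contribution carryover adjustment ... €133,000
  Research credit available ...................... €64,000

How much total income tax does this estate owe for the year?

€162,500

Mainline income levy:
  €11,000 × 6% = €660
  €57,000 × 17% = €9,690
  €344,000 × 21% = €72,240
  → €82,590
  Less research credit €64,000 → €18,590

Alternative minimum tax:
  Adjusted income: €412,000 + €127,000 + €89,000 + €133,000 = €761,000
  Less exemption €111,000 → base €650,000
  €650,000 × 25% = €162,500

€162,500 > €18,590, so the alternative minimum tax is the binding amount.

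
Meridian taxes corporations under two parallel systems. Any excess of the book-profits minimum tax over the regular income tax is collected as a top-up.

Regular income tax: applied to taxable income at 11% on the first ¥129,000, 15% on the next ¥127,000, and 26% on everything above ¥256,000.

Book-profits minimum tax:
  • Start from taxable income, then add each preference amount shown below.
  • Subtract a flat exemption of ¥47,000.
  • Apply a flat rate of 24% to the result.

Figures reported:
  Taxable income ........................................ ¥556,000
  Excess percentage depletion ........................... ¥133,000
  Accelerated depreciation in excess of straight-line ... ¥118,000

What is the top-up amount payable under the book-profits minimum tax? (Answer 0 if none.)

Regular income tax:
  ¥129,000 × 11% = ¥14,190
  ¥127,000 × 15% = ¥19,050
  ¥300,000 × 26% = ¥78,000
  → ¥111,240

Book-profits minimum tax:
  Adjusted income: ¥556,000 + ¥133,000 + ¥118,000 = ¥807,000
  Less exemption ¥47,000 → base ¥760,000
  ¥760,000 × 24% = ¥182,400

Excess of book-profits minimum tax over regular income tax: ¥182,400 − ¥111,240 = ¥71,160.

¥71,160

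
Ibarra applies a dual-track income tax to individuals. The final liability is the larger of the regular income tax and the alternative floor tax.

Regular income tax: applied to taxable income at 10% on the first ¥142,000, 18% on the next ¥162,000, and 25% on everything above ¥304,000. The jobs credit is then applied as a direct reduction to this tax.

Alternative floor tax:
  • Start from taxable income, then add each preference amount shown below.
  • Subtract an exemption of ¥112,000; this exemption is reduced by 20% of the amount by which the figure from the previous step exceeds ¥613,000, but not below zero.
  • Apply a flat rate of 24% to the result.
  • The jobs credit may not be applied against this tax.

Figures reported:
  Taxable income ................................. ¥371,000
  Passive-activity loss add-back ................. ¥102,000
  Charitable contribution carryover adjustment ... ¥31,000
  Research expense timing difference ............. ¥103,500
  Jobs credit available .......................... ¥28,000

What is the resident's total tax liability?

¥118,920

Alternative floor tax:
  Adjusted income: ¥371,000 + ¥102,000 + ¥31,000 + ¥103,500 = ¥607,500
  Exemption: ¥607,500 ≤ ¥613,000, so full ¥112,000 applies
  Base: ¥607,500 − ¥112,000 = ¥495,500
  ¥495,500 × 24% = ¥118,920

Regular income tax:
  ¥142,000 × 10% = ¥14,200
  ¥162,000 × 18% = ¥29,160
  ¥67,000 × 25% = ¥16,750
  → ¥60,110
  Less jobs credit ¥28,000 → ¥32,110

¥118,920 > ¥32,110, so the alternative floor tax is the binding amount.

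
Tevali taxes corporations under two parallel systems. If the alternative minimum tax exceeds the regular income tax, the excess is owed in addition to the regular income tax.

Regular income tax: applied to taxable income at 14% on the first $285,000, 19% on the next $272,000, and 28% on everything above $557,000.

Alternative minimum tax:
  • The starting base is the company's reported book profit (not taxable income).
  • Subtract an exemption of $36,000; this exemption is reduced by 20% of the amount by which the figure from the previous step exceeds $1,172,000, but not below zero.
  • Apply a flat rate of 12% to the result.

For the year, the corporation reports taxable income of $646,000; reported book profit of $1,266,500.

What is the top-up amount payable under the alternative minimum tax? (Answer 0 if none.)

$33,428

Alternative minimum tax:
  Base (reported book profit): $1,266,500
  Exemption: $36,000 − 20% × ($1,266,500 − $1,172,000) = $36,000 − $18,900 = $17,100
  Base: $1,266,500 − $17,100 = $1,249,400
  $1,249,400 × 12% = $149,928

Regular income tax:
  $285,000 × 14% = $39,900
  $272,000 × 19% = $51,680
  $89,000 × 28% = $24,920
  → $116,500

Excess of alternative minimum tax over regular income tax: $149,928 − $116,500 = $33,428.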